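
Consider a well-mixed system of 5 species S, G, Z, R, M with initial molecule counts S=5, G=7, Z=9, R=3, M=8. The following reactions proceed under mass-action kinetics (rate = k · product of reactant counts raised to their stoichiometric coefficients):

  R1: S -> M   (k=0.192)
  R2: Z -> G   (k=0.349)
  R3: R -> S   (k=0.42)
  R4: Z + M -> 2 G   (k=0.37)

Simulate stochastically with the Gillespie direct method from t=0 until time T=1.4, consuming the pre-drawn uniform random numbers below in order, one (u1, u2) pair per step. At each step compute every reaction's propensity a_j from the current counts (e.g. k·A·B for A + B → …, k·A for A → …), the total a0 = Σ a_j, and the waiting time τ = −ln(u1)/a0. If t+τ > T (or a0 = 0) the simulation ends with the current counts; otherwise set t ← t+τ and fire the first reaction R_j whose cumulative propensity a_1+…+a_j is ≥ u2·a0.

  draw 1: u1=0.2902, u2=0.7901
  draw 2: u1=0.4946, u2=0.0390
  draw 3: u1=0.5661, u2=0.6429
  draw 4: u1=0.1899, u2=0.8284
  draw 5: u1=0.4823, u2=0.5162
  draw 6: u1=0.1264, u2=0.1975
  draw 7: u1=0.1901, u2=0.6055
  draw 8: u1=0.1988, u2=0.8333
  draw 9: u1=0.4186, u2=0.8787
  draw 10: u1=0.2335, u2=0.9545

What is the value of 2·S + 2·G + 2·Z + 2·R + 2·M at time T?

Value at T = 64

Check how each reaction changes W = 2·S + 2·G + 2·Z + 2·R + 2·M (weight of products minus weight of reactants):
R1: S -> M: (2·1) − (2·1) = 2 − 2 = 0
R2: Z -> G: (2·1) − (2·1) = 2 − 2 = 0
R3: R -> S: (2·1) − (2·1) = 2 − 2 = 0
R4: Z + M -> 2 G: (2·2) − (2·1 + 2·1) = 4 − 4 = 0
Every reaction leaves W unchanged, so W is conserved and no simulation is needed: W(T) = W(0) = 2·5 + 2·7 + 2·9 + 2·3 + 2·8 = 64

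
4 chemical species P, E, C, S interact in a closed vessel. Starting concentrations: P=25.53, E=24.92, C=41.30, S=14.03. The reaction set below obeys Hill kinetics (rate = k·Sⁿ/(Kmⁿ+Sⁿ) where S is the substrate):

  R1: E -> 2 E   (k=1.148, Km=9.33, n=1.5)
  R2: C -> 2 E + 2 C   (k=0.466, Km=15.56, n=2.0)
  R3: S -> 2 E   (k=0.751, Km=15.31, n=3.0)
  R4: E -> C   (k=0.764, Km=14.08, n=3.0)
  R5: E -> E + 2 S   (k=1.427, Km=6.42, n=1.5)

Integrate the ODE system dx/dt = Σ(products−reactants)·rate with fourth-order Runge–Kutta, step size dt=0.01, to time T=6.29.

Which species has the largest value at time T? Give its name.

RK4 with dt=0.01: 629 steps to T=6.29. Trajectory (selected grid times):
t=0.00: P=25.53 E=24.92 C=41.30 S=14.03
t=0.70: P=25.53 E=26.19 C=42.04 S=15.56
t=1.40: P=25.53 E=27.54 C=42.80 S=17.06
t=2.10: P=25.53 E=28.96 C=43.56 S=18.54
t=2.80: P=25.53 E=30.44 C=44.34 S=20.00
t=3.49: P=25.53 E=31.95 C=45.11 S=21.43
t=4.19: P=25.53 E=33.53 C=45.89 S=22.88
t=4.89: P=25.53 E=35.14 C=46.69 S=24.31
t=5.59: P=25.53 E=36.79 C=47.49 S=25.74
t=6.29: P=25.53 E=38.47 C=48.29 S=27.17
At T=6.29: P=25.53 E=38.47 C=48.29 S=27.17; the largest is C.

Dominant species at T: C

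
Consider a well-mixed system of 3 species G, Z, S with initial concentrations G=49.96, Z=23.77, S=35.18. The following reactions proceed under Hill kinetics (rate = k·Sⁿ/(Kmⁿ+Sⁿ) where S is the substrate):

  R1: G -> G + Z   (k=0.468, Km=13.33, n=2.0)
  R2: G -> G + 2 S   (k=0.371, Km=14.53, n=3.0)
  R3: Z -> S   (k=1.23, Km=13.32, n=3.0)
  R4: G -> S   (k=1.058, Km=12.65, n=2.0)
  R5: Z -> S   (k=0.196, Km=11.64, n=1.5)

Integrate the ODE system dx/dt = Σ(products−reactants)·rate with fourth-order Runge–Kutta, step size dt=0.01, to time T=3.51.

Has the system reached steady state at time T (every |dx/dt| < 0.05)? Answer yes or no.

RK4 with dt=0.01: 351 steps to T=3.51. Trajectory (selected grid times):
t=0.00: G=49.96 Z=23.77 S=35.18
t=0.39: G=49.57 Z=23.48 S=36.31
t=0.78: G=49.19 Z=23.19 S=37.44
t=1.17: G=48.80 Z=22.90 S=38.57
t=1.56: G=48.41 Z=22.61 S=39.69
t=1.95: G=48.03 Z=22.33 S=40.82
t=2.34: G=47.64 Z=22.05 S=41.93
t=2.73: G=47.26 Z=21.77 S=43.05
t=3.12: G=46.87 Z=21.50 S=44.16
t=3.51: G=46.49 Z=21.22 S=45.26
Rates at T: R1=0.4324, R2=0.3600, R3=0.9862, R4=0.9851, R5=0.1394
dx/dt at T (Σ net stoichiometry × rate): G=-0.9851, Z=-0.6932, S=+2.8307
Largest |dx/dt| is |+2.8307| (S) ≥ 0.05 → not steady.

Steady state at T: no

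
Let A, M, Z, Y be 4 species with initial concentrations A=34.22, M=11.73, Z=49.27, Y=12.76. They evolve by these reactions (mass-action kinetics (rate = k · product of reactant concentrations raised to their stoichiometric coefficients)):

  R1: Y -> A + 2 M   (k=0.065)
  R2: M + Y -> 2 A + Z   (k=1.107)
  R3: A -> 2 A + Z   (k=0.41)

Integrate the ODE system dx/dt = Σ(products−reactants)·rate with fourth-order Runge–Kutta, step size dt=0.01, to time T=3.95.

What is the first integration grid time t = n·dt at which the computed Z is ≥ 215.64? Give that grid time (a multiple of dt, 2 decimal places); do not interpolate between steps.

RK4 with dt=0.01: 395 steps to T=3.95. Trajectory (selected grid times):
t=0.00: A=34.22 M=11.73 Z=49.27 Y=12.76
t=0.44: A=65.37 M=1.47 Z=69.79 Y=2.13
t=0.88: A=80.19 M=0.74 Z=83.73 Y=1.25
t=1.32: A=96.77 M=0.49 Z=99.97 Y=0.91
t=1.76: A=116.29 M=0.37 Z=119.30 Y=0.72
t=2.19: A=138.96 M=0.30 Z=141.85 Y=0.60
t=2.63: A=166.61 M=0.26 Z=169.41 Y=0.51
t=3.07: A=199.69 M=0.23 Z=202.42 Y=0.44
t=3.22: A=212.39 M=0.22 Z=215.10 Y=0.42
t=3.23: A=213.27 M=0.22 Z=215.97 Y=0.42
t=3.51: A=239.28 M=0.21 Z=241.95 Y=0.38
t=3.95: A=286.67 M=0.19 Z=289.30 Y=0.34
Z(3.22)=215.101 < 215.64 but Z(3.23)=215.975 ≥ 215.64, so the first grid time is t=3.23.

Threshold first reached at t = 3.23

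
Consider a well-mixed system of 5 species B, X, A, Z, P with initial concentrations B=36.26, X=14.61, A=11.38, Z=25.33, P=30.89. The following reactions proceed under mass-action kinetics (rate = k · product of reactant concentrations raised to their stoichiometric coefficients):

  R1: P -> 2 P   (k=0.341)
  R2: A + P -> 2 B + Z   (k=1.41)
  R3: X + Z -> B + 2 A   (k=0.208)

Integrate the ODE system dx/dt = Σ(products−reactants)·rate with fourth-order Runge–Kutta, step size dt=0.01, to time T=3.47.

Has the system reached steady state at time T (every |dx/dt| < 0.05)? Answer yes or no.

Steady state at T: yes

RK4 with dt=0.01: 347 steps to T=3.47. Trajectory (selected grid times):
t=0.00: B=36.26 X=14.61 A=11.38 Z=25.33 P=30.89
t=0.39: B=112.86 X=0.60 A=8.09 Z=42.62 P=0.65
t=0.77: B=114.76 X=0.02 A=8.60 Z=42.70 P=0.01
t=1.16: B=114.80 X=0.00 A=8.64 Z=42.68 P=0.00
t=1.54: B=114.80 X=0.00 A=8.64 Z=42.68 P=0.00
t=1.93: B=114.80 X=0.00 A=8.64 Z=42.68 P=0.00
t=2.31: B=114.80 X=0.00 A=8.64 Z=42.68 P=0.00
t=2.70: B=114.80 X=0.00 A=8.64 Z=42.68 P=0.00
t=3.08: B=114.80 X=0.00 A=8.64 Z=42.68 P=0.00
t=3.47: B=114.80 X=0.00 A=8.64 Z=42.68 P=0.00
Rates at T: R1=0.0000, R2=0.0000, R3=0.0000
dx/dt at T (Σ net stoichiometry × rate): B=+0.0000, X=-0.0000, A=+0.0000, Z=-0.0000, P=-0.0000
Largest |dx/dt| is |+0.0000| (A) < 0.05 → steady.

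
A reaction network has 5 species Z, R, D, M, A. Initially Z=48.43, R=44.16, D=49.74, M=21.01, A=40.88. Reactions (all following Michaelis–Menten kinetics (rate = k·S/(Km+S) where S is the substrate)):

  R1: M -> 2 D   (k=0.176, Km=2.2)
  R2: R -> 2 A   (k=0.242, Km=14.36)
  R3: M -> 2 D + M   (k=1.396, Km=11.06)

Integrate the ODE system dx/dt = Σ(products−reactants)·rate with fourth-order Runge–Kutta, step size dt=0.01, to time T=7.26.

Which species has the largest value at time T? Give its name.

RK4 with dt=0.01: 726 steps to T=7.26. Trajectory (selected grid times):
t=0.00: Z=48.43 R=44.16 D=49.74 M=21.01 A=40.88
t=0.81: Z=48.43 R=44.01 D=51.48 M=20.88 A=41.18
t=1.61: Z=48.43 R=43.87 D=53.19 M=20.75 A=41.47
t=2.42: Z=48.43 R=43.72 D=54.92 M=20.62 A=41.76
t=3.23: Z=48.43 R=43.57 D=56.65 M=20.50 A=42.06
t=4.03: Z=48.43 R=43.43 D=58.35 M=20.37 A=42.35
t=4.84: Z=48.43 R=43.28 D=60.08 M=20.24 A=42.64
t=5.65: Z=48.43 R=43.13 D=61.79 M=20.11 A=42.94
t=6.45: Z=48.43 R=42.99 D=63.49 M=19.98 A=43.23
t=7.26: Z=48.43 R=42.84 D=65.20 M=19.86 A=43.52
At T=7.26: Z=48.43 R=42.84 D=65.20 M=19.86 A=43.52; the largest is D.

Dominant species at T: D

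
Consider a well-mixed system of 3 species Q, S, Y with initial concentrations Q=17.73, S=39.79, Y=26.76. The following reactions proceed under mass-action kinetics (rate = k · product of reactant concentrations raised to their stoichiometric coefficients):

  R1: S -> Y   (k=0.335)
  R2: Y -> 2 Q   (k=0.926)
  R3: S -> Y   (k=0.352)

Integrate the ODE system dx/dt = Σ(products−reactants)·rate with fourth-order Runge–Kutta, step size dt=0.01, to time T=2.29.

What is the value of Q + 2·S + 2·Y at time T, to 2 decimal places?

Check how each reaction changes W = Q + 2·S + 2·Y (weight of products minus weight of reactants):
R1: S -> Y: (2·1) − (2·1) = 2 − 2 = 0
R2: Y -> 2 Q: (1·2) − (2·1) = 2 − 2 = 0
R3: S -> Y: (2·1) − (2·1) = 2 − 2 = 0
Every reaction leaves W unchanged, so W is conserved and no simulation is needed: W(T) = W(0) = 17.73 + 2·39.79 + 2·26.76 = 150.83

Value at T = 150.83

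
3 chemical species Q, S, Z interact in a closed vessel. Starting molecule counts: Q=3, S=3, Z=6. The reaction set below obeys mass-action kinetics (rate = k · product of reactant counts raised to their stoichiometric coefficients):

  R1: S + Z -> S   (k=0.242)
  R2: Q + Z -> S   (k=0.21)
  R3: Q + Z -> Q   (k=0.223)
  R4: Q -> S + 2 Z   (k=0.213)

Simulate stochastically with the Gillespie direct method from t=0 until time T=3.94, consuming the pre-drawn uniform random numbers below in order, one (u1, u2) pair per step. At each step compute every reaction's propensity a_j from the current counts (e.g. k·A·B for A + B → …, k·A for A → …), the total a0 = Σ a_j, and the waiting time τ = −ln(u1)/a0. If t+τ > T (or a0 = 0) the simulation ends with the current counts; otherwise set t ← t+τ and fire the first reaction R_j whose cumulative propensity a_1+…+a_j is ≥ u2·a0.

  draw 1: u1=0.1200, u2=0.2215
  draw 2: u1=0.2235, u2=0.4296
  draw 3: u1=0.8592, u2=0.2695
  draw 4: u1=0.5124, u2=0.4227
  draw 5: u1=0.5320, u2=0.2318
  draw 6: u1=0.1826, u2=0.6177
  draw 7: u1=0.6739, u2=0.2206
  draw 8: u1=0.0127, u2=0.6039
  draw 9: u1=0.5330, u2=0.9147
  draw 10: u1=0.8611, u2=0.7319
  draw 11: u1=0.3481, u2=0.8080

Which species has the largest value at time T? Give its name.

Dominant species at T: S

t=0.000: Q=3 S=3 Z=6
Draw 1: a1=4.356, a2=3.780, a3=4.014, a4=0.639, a0=12.789; τ=−ln(0.1200)/12.789=0.166 → t=0.166; u2·a0=0.2215·12.789=2.833 ≤ a1=4.356 → R1 fires; Q=3 S=3 Z=5
Draw 2: a1=3.630, a2=3.150, a3=3.345, a4=0.639, a0=10.764; τ=−ln(0.2235)/10.764=0.139 → t=0.305; u2·a0=0.4296·10.764=4.624; a1=3.630 < 4.624 ≤ a1+a2=6.780 → R2 fires; Q=2 S=4 Z=4
Draw 3: a1=3.872, a2=1.680, a3=1.784, a4=0.426, a0=7.762; τ=−ln(0.8592)/7.762=0.020 → t=0.325; u2·a0=0.2695·7.762=2.092 ≤ a1=3.872 → R1 fires; Q=2 S=4 Z=3
Draw 4: a1=2.904, a2=1.260, a3=1.338, a4=0.426, a0=5.928; τ=−ln(0.5124)/5.928=0.113 → t=0.437; u2·a0=0.4227·5.928=2.506 ≤ a1=2.904 → R1 fires; Q=2 S=4 Z=2
Draw 5: a1=1.936, a2=0.840, a3=0.892, a4=0.426, a0=4.094; τ=−ln(0.5320)/4.094=0.154 → t=0.591; u2·a0=0.2318·4.094=0.949 ≤ a1=1.936 → R1 fires; Q=2 S=4 Z=1
Draw 6: a1=0.968, a2=0.420, a3=0.446, a4=0.426, a0=2.260; τ=−ln(0.1826)/2.260=0.752 → t=1.344; u2·a0=0.6177·2.260=1.396; a1+a2=1.388 < 1.396 ≤ a1+…+a3=1.834 → R3 fires; Q=2 S=4 Z=0
Draw 7: a1=0.000, a2=0.000, a3=0.000, a4=0.426, a0=0.426; τ=−ln(0.6739)/0.426=0.926 → t=2.270; u2·a0=0.2206·0.426=0.094; a1+…+a3=0.000 < 0.094 ≤ a1+…+a4=0.426 → R4 fires; Q=1 S=5 Z=2
Draw 8: a1=2.420, a2=0.420, a3=0.446, a4=0.213, a0=3.499; τ=−ln(0.0127)/3.499=1.248 → t=3.518; u2·a0=0.6039·3.499=2.113 ≤ a1=2.420 → R1 fires; Q=1 S=5 Z=1
Draw 9: a1=1.210, a2=0.210, a3=0.223, a4=0.213, a0=1.856; τ=−ln(0.5330)/1.856=0.339 → t=3.857; u2·a0=0.9147·1.856=1.698; a1+…+a3=1.643 < 1.698 ≤ a1+…+a4=1.856 → R4 fires; Q=0 S=6 Z=3
Draw 10: a1=4.356, a2=0.000, a3=0.000, a4=0.000, a0=4.356; τ=−ln(0.8611)/4.356=0.034 → t=3.892; u2·a0=0.7319·4.356=3.188 ≤ a1=4.356 → R1 fires; Q=0 S=6 Z=2
Draw 11: a1=2.904, a2=0.000, a3=0.000, a4=0.000, a0=2.904; τ=−ln(0.3481)/2.904=0.363 → t=4.255 > T=3.94: stop.
At T=3.94: Q=0 S=6 Z=2; the largest is S.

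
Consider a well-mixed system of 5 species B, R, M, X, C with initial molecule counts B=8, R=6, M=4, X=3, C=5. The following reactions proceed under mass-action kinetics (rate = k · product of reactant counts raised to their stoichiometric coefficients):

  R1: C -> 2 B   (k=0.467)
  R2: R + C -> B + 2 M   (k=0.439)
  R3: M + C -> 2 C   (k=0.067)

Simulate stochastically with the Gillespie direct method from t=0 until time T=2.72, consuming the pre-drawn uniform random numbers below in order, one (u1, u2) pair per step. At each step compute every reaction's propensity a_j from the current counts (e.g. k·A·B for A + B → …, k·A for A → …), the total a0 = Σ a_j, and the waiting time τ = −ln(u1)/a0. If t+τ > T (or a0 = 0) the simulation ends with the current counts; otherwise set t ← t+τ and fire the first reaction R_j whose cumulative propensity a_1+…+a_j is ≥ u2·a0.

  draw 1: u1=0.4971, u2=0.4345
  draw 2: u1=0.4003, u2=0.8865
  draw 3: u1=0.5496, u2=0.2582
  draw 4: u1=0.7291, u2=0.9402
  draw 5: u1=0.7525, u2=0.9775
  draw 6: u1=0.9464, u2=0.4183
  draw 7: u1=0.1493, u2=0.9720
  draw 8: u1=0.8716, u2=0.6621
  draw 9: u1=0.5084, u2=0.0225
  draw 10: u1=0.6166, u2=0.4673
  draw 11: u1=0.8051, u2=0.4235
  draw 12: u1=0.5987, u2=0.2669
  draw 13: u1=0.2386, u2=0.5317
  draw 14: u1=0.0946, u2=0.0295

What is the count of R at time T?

R at T = 0

t=0.000: B=8 R=6 M=4 X=3 C=5
Draw 1: a1=2.335, a2=13.170, a3=1.340, a0=16.845; τ=−ln(0.4971)/16.845=0.041 → t=0.041; u2·a0=0.4345·16.845=7.319; a1=2.335 < 7.319 ≤ a1+a2=15.505 → R2 fires; B=9 R=5 M=6 X=3 C=4
Draw 2: a1=1.868, a2=8.780, a3=1.608, a0=12.256; τ=−ln(0.4003)/12.256=0.075 → t=0.116; u2·a0=0.8865·12.256=10.865; a1+a2=10.648 < 10.865 ≤ a1+…+a3=12.256 → R3 fires; B=9 R=5 M=5 X=3 C=5
Draw 3: a1=2.335, a2=10.975, a3=1.675, a0=14.985; τ=−ln(0.5496)/14.985=0.040 → t=0.156; u2·a0=0.2582·14.985=3.869; a1=2.335 < 3.869 ≤ a1+a2=13.310 → R2 fires; B=10 R=4 M=7 X=3 C=4
Draw 4: a1=1.868, a2=7.024, a3=1.876, a0=10.768; τ=−ln(0.7291)/10.768=0.029 → t=0.185; u2·a0=0.9402·10.768=10.124; a1+a2=8.892 < 10.124 ≤ a1+…+a3=10.768 → R3 fires; B=10 R=4 M=6 X=3 C=5
Draw 5: a1=2.335, a2=8.780, a3=2.010, a0=13.125; τ=−ln(0.7525)/13.125=0.022 → t=0.207; u2·a0=0.9775·13.125=12.830; a1+a2=11.115 < 12.830 ≤ a1+…+a3=13.125 → R3 fires; B=10 R=4 M=5 X=3 C=6
Draw 6: a1=2.802, a2=10.536, a3=2.010, a0=15.348; τ=−ln(0.9464)/15.348=0.004 → t=0.211; u2·a0=0.4183·15.348=6.420; a1=2.802 < 6.420 ≤ a1+a2=13.338 → R2 fires; B=11 R=3 M=7 X=3 C=5
Draw 7: a1=2.335, a2=6.585, a3=2.345, a0=11.265; τ=−ln(0.1493)/11.265=0.169 → t=0.380; u2·a0=0.9720·11.265=10.950; a1+a2=8.920 < 10.950 ≤ a1+…+a3=11.265 → R3 fires; B=11 R=3 M=6 X=3 C=6
Draw 8: a1=2.802, a2=7.902, a3=2.412, a0=13.116; τ=−ln(0.8716)/13.116=0.010 → t=0.390; u2·a0=0.6621·13.116=8.684; a1=2.802 < 8.684 ≤ a1+a2=10.704 → R2 fires; B=12 R=2 M=8 X=3 C=5
Draw 9: a1=2.335, a2=4.390, a3=2.680, a0=9.405; τ=−ln(0.5084)/9.405=0.072 → t=0.462; u2·a0=0.0225·9.405=0.212 ≤ a1=2.335 → R1 fires; B=14 R=2 M=8 X=3 C=4
Draw 10: a1=1.868, a2=3.512, a3=2.144, a0=7.524; τ=−ln(0.6166)/7.524=0.064 → t=0.526; u2·a0=0.4673·7.524=3.516; a1=1.868 < 3.516 ≤ a1+a2=5.380 → R2 fires; B=15 R=1 M=10 X=3 C=3
Draw 11: a1=1.401, a2=1.317, a3=2.010, a0=4.728; τ=−ln(0.8051)/4.728=0.046 → t=0.572; u2·a0=0.4235·4.728=2.002; a1=1.401 < 2.002 ≤ a1+a2=2.718 → R2 fires; B=16 R=0 M=12 X=3 C=2
Draw 12: a1=0.934, a2=0.000, a3=1.608, a0=2.542; τ=−ln(0.5987)/2.542=0.202 → t=0.774; u2·a0=0.2669·2.542=0.678 ≤ a1=0.934 → R1 fires; B=18 R=0 M=12 X=3 C=1
Draw 13: a1=0.467, a2=0.000, a3=0.804, a0=1.271; τ=−ln(0.2386)/1.271=1.127 → t=1.901; u2·a0=0.5317·1.271=0.676; a1+a2=0.467 < 0.676 ≤ a1+…+a3=1.271 → R3 fires; B=18 R=0 M=11 X=3 C=2
Draw 14: a1=0.934, a2=0.000, a3=1.474, a0=2.408; τ=−ln(0.0946)/2.408=0.979 → t=2.881 > T=2.72: stop.
Read off R at T=2.72: 0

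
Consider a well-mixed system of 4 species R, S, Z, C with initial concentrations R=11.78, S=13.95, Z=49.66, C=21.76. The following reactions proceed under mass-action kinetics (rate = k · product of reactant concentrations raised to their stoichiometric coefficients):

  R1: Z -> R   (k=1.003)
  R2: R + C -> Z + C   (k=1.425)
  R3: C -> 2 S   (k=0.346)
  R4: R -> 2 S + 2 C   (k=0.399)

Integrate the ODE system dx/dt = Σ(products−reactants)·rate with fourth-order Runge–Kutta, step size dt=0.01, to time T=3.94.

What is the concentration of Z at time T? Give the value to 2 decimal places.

RK4 with dt=0.01: 394 steps to T=3.94. Trajectory (selected grid times):
t=0.00: R=11.78 S=13.95 Z=49.66 C=21.76
t=0.44: R=2.07 S=21.20 Z=58.90 C=19.54
t=0.88: R=2.29 S=27.59 Z=58.30 C=17.49
t=1.31: R=2.50 S=33.36 Z=57.68 C=15.84
t=1.75: R=2.70 S=38.88 Z=57.02 C=14.45
t=2.19: R=2.89 S=44.09 Z=56.34 C=13.32
t=2.63: R=3.07 S=49.05 Z=55.64 C=12.41
t=3.06: R=3.21 S=53.71 Z=54.96 C=11.70
t=3.50: R=3.34 S=58.33 Z=54.26 C=11.11
t=3.94: R=3.44 S=62.83 Z=53.56 C=10.65
Read off Z at T=3.94: 53.56

Z at T = 53.56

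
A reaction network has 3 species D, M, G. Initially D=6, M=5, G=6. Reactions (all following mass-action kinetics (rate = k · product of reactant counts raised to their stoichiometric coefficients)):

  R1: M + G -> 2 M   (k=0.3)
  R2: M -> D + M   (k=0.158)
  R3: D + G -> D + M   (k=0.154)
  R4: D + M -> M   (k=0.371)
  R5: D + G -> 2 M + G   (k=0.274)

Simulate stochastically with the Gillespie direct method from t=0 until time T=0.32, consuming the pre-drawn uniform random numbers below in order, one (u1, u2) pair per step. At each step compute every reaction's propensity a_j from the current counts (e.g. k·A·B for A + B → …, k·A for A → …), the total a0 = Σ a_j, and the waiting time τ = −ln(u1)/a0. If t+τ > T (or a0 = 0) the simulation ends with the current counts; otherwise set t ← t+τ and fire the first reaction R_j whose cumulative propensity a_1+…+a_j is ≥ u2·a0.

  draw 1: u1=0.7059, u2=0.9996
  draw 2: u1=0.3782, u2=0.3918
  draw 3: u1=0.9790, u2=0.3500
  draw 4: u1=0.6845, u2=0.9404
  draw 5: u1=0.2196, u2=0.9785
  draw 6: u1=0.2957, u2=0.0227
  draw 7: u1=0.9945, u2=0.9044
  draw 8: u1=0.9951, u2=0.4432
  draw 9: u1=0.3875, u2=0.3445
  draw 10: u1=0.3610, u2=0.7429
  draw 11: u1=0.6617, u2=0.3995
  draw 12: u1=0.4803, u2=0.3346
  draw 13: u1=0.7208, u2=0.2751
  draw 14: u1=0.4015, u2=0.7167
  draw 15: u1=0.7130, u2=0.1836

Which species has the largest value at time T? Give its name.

Dominant species at T: M

t=0.000: D=6 M=5 G=6
Draw 1: a1=9.000, a2=0.790, a3=5.544, a4=11.130, a5=9.864, a0=36.328; τ=−ln(0.7059)/36.328=0.010 → t=0.010; u2·a0=0.9996·36.328=36.313; a1+…+a4=26.464 < 36.313 ≤ a1+…+a5=36.328 → R5 fires; D=5 M=7 G=6
Draw 2: a1=12.600, a2=1.106, a3=4.620, a4=12.985, a5=8.220, a0=39.531; τ=−ln(0.3782)/39.531=0.025 → t=0.034; u2·a0=0.3918·39.531=15.488; a1+a2=13.706 < 15.488 ≤ a1+…+a3=18.326 → R3 fires; D=5 M=8 G=5
Draw 3: a1=12.000, a2=1.264, a3=3.850, a4=14.840, a5=6.850, a0=38.804; τ=−ln(0.9790)/38.804=0.001 → t=0.035; u2·a0=0.3500·38.804=13.581; a1+a2=13.264 < 13.581 ≤ a1+…+a3=17.114 → R3 fires; D=5 M=9 G=4
Draw 4: a1=10.800, a2=1.422, a3=3.080, a4=16.695, a5=5.480, a0=37.477; τ=−ln(0.6845)/37.477=0.010 → t=0.045; u2·a0=0.9404·37.477=35.243; a1+…+a4=31.997 < 35.243 ≤ a1+…+a5=37.477 → R5 fires; D=4 M=11 G=4
Draw 5: a1=13.200, a2=1.738, a3=2.464, a4=16.324, a5=4.384, a0=38.110; τ=−ln(0.2196)/38.110=0.040 → t=0.085; u2·a0=0.9785·38.110=37.291; a1+…+a4=33.726 < 37.291 ≤ a1+…+a5=38.110 → R5 fires; D=3 M=13 G=4
Draw 6: a1=15.600, a2=2.054, a3=1.848, a4=14.469, a5=3.288, a0=37.259; τ=−ln(0.2957)/37.259=0.033 → t=0.117; u2·a0=0.0227·37.259=0.846 ≤ a1=15.600 → R1 fires; D=3 M=14 G=3
Draw 7: a1=12.600, a2=2.212, a3=1.386, a4=15.582, a5=2.466, a0=34.246; τ=−ln(0.9945)/34.246=0.000 → t=0.117; u2·a0=0.9044·34.246=30.972; a1+…+a3=16.198 < 30.972 ≤ a1+…+a4=31.780 → R4 fires; D=2 M=14 G=3
Draw 8: a1=12.600, a2=2.212, a3=0.924, a4=10.388, a5=1.644, a0=27.768; τ=−ln(0.9951)/27.768=0.000 → t=0.118; u2·a0=0.4432·27.768=12.307 ≤ a1=12.600 → R1 fires; D=2 M=15 G=2
Draw 9: a1=9.000, a2=2.370, a3=0.616, a4=11.130, a5=1.096, a0=24.212; τ=−ln(0.3875)/24.212=0.039 → t=0.157; u2·a0=0.3445·24.212=8.341 ≤ a1=9.000 → R1 fires; D=2 M=16 G=1
Draw 10: a1=4.800, a2=2.528, a3=0.308, a4=11.872, a5=0.548, a0=20.056; τ=−ln(0.3610)/20.056=0.051 → t=0.208; u2·a0=0.7429·20.056=14.900; a1+…+a3=7.636 < 14.900 ≤ a1+…+a4=19.508 → R4 fires; D=1 M=16 G=1
Draw 11: a1=4.800, a2=2.528, a3=0.154, a4=5.936, a5=0.274, a0=13.692; τ=−ln(0.6617)/13.692=0.030 → t=0.238; u2·a0=0.3995·13.692=5.470; a1=4.800 < 5.470 ≤ a1+a2=7.328 → R2 fires; D=2 M=16 G=1
Draw 12: a1=4.800, a2=2.528, a3=0.308, a4=11.872, a5=0.548, a0=20.056; τ=−ln(0.4803)/20.056=0.037 → t=0.274; u2·a0=0.3346·20.056=6.711; a1=4.800 < 6.711 ≤ a1+a2=7.328 → R2 fires; D=3 M=16 G=1
Draw 13: a1=4.800, a2=2.528, a3=0.462, a4=17.808, a5=0.822, a0=26.420; τ=−ln(0.7208)/26.420=0.012 → t=0.287; u2·a0=0.2751·26.420=7.268; a1=4.800 < 7.268 ≤ a1+a2=7.328 → R2 fires; D=4 M=16 G=1
Draw 14: a1=4.800, a2=2.528, a3=0.616, a4=23.744, a5=1.096, a0=32.784; τ=−ln(0.4015)/32.784=0.028 → t=0.315; u2·a0=0.7167·32.784=23.496; a1+…+a3=7.944 < 23.496 ≤ a1+…+a4=31.688 → R4 fires; D=3 M=16 G=1
Draw 15: a1=4.800, a2=2.528, a3=0.462, a4=17.808, a5=0.822, a0=26.420; τ=−ln(0.7130)/26.420=0.013 → t=0.327 > T=0.32: stop.
At T=0.32: D=3 M=16 G=1; the largest is M.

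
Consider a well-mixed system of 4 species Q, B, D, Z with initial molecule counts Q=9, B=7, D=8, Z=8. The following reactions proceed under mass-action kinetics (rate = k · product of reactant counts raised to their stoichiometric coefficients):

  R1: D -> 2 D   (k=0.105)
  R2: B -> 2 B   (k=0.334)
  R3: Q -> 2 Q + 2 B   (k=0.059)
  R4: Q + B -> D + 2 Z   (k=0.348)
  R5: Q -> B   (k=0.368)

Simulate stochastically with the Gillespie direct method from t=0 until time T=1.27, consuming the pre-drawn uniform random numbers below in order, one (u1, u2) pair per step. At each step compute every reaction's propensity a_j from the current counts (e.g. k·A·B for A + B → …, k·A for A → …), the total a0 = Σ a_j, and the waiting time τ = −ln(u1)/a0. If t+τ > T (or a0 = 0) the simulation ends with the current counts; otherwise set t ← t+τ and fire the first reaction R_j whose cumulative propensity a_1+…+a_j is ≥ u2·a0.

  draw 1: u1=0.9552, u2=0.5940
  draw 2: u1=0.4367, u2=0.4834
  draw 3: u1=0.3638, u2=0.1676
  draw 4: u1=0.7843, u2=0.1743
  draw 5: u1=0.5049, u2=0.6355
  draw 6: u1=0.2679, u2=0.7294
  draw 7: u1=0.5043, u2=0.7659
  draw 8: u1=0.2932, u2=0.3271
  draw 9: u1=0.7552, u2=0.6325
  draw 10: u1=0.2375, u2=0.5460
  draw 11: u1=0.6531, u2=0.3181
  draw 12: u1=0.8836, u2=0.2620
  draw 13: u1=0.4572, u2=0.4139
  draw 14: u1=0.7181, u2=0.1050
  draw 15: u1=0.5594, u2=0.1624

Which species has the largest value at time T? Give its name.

Dominant species at T: Z

t=0.000: Q=9 B=7 D=8 Z=8
Draw 1: a1=0.840, a2=2.338, a3=0.531, a4=21.924, a5=3.312, a0=28.945; τ=−ln(0.9552)/28.945=0.002 → t=0.002; u2·a0=0.5940·28.945=17.193; a1+…+a3=3.709 < 17.193 ≤ a1+…+a4=25.633 → R4 fires; Q=8 B=6 D=9 Z=10
Draw 2: a1=0.945, a2=2.004, a3=0.472, a4=16.704, a5=2.944, a0=23.069; τ=−ln(0.4367)/23.069=0.036 → t=0.037; u2·a0=0.4834·23.069=11.152; a1+…+a3=3.421 < 11.152 ≤ a1+…+a4=20.125 → R4 fires; Q=7 B=5 D=10 Z=12
Draw 3: a1=1.050, a2=1.670, a3=0.413, a4=12.180, a5=2.576, a0=17.889; τ=−ln(0.3638)/17.889=0.057 → t=0.094; u2·a0=0.1676·17.889=2.998; a1+a2=2.720 < 2.998 ≤ a1+…+a3=3.133 → R3 fires; Q=8 B=7 D=10 Z=12
Draw 4: a1=1.050, a2=2.338, a3=0.472, a4=19.488, a5=2.944, a0=26.292; τ=−ln(0.7843)/26.292=0.009 → t=0.103; u2·a0=0.1743·26.292=4.583; a1+…+a3=3.860 < 4.583 ≤ a1+…+a4=23.348 → R4 fires; Q=7 B=6 D=11 Z=14
Draw 5: a1=1.155, a2=2.004, a3=0.413, a4=14.616, a5=2.576, a0=20.764; τ=−ln(0.5049)/20.764=0.033 → t=0.136; u2·a0=0.6355·20.764=13.196; a1+…+a3=3.572 < 13.196 ≤ a1+…+a4=18.188 → R4 fires; Q=6 B=5 D=12 Z=16
Draw 6: a1=1.260, a2=1.670, a3=0.354, a4=10.440, a5=2.208, a0=15.932; τ=−ln(0.2679)/15.932=0.083 → t=0.219; u2·a0=0.7294·15.932=11.621; a1+…+a3=3.284 < 11.621 ≤ a1+…+a4=13.724 → R4 fires; Q=5 B=4 D=13 Z=18
Draw 7: a1=1.365, a2=1.336, a3=0.295, a4=6.960, a5=1.840, a0=11.796; τ=−ln(0.5043)/11.796=0.058 → t=0.277; u2·a0=0.7659·11.796=9.035; a1+…+a3=2.996 < 9.035 ≤ a1+…+a4=9.956 → R4 fires; Q=4 B=3 D=14 Z=20
Draw 8: a1=1.470, a2=1.002, a3=0.236, a4=4.176, a5=1.472, a0=8.356; τ=−ln(0.2932)/8.356=0.147 → t=0.424; u2·a0=0.3271·8.356=2.733; a1+…+a3=2.708 < 2.733 ≤ a1+…+a4=6.884 → R4 fires; Q=3 B=2 D=15 Z=22
Draw 9: a1=1.575, a2=0.668, a3=0.177, a4=2.088, a5=1.104, a0=5.612; τ=−ln(0.7552)/5.612=0.050 → t=0.474; u2·a0=0.6325·5.612=3.550; a1+…+a3=2.420 < 3.550 ≤ a1+…+a4=4.508 → R4 fires; Q=2 B=1 D=16 Z=24
Draw 10: a1=1.680, a2=0.334, a3=0.118, a4=0.696, a5=0.736, a0=3.564; τ=−ln(0.2375)/3.564=0.403 → t=0.877; u2·a0=0.5460·3.564=1.946; a1=1.680 < 1.946 ≤ a1+a2=2.014 → R2 fires; Q=2 B=2 D=16 Z=24
Draw 11: a1=1.680, a2=0.668, a3=0.118, a4=1.392, a5=0.736, a0=4.594; τ=−ln(0.6531)/4.594=0.093 → t=0.970; u2·a0=0.3181·4.594=1.461 ≤ a1=1.680 → R1 fires; Q=2 B=2 D=17 Z=24
Draw 12: a1=1.785, a2=0.668, a3=0.118, a4=1.392, a5=0.736, a0=4.699; τ=−ln(0.8836)/4.699=0.026 → t=0.996; u2·a0=0.2620·4.699=1.231 ≤ a1=1.785 → R1 fires; Q=2 B=2 D=18 Z=24
Draw 13: a1=1.890, a2=0.668, a3=0.118, a4=1.392, a5=0.736, a0=4.804; τ=−ln(0.4572)/4.804=0.163 → t=1.159; u2·a0=0.4139·4.804=1.988; a1=1.890 < 1.988 ≤ a1+a2=2.558 → R2 fires; Q=2 B=3 D=18 Z=24
Draw 14: a1=1.890, a2=1.002, a3=0.118, a4=2.088, a5=0.736, a0=5.834; τ=−ln(0.7181)/5.834=0.057 → t=1.216; u2·a0=0.1050·5.834=0.613 ≤ a1=1.890 → R1 fires; Q=2 B=3 D=19 Z=24
Draw 15: a1=1.995, a2=1.002, a3=0.118, a4=2.088, a5=0.736, a0=5.939; τ=−ln(0.5594)/5.939=0.098 → t=1.314 > T=1.27: stop.
At T=1.27: Q=2 B=3 D=19 Z=24; the largest is Z.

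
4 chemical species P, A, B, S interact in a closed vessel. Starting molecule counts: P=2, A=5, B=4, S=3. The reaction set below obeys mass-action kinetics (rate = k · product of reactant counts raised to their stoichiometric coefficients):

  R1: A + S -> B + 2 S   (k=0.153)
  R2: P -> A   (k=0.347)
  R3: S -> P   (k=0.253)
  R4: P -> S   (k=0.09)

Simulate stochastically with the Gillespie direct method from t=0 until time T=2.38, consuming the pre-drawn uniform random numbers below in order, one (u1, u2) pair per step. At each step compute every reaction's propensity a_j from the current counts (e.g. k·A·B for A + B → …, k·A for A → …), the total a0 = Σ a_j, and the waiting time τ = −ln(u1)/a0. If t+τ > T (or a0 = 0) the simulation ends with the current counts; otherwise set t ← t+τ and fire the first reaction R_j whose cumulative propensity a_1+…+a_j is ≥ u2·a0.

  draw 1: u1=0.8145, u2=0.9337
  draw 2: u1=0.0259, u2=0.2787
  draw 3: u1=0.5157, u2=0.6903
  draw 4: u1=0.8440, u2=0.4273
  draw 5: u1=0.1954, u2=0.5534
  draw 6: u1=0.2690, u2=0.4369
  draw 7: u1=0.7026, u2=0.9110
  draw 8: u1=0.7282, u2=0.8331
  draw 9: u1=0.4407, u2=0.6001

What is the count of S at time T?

S at T = 4

t=0.000: P=2 A=5 B=4 S=3
Draw 1: a1=2.295, a2=0.694, a3=0.759, a4=0.180, a0=3.928; τ=−ln(0.8145)/3.928=0.052 → t=0.052; u2·a0=0.9337·3.928=3.668; a1+a2=2.989 < 3.668 ≤ a1+…+a3=3.748 → R3 fires; P=3 A=5 B=4 S=2
Draw 2: a1=1.530, a2=1.041, a3=0.506, a4=0.270, a0=3.347; τ=−ln(0.0259)/3.347=1.092 → t=1.144; u2·a0=0.2787·3.347=0.933 ≤ a1=1.530 → R1 fires; P=3 A=4 B=5 S=3
Draw 3: a1=1.836, a2=1.041, a3=0.759, a4=0.270, a0=3.906; τ=−ln(0.5157)/3.906=0.170 → t=1.313; u2·a0=0.6903·3.906=2.696; a1=1.836 < 2.696 ≤ a1+a2=2.877 → R2 fires; P=2 A=5 B=5 S=3
Draw 4: a1=2.295, a2=0.694, a3=0.759, a4=0.180, a0=3.928; τ=−ln(0.8440)/3.928=0.043 → t=1.357; u2·a0=0.4273·3.928=1.678 ≤ a1=2.295 → R1 fires; P=2 A=4 B=6 S=4
Draw 5: a1=2.448, a2=0.694, a3=1.012, a4=0.180, a0=4.334; τ=−ln(0.1954)/4.334=0.377 → t=1.733; u2·a0=0.5534·4.334=2.398 ≤ a1=2.448 → R1 fires; P=2 A=3 B=7 S=5
Draw 6: a1=2.295, a2=0.694, a3=1.265, a4=0.180, a0=4.434; τ=−ln(0.2690)/4.434=0.296 → t=2.029; u2·a0=0.4369·4.434=1.937 ≤ a1=2.295 → R1 fires; P=2 A=2 B=8 S=6
Draw 7: a1=1.836, a2=0.694, a3=1.518, a4=0.180, a0=4.228; τ=−ln(0.7026)/4.228=0.083 → t=2.113; u2·a0=0.9110·4.228=3.852; a1+a2=2.530 < 3.852 ≤ a1+…+a3=4.048 → R3 fires; P=3 A=2 B=8 S=5
Draw 8: a1=1.530, a2=1.041, a3=1.265, a4=0.270, a0=4.106; τ=−ln(0.7282)/4.106=0.077 → t=2.190; u2·a0=0.8331·4.106=3.421; a1+a2=2.571 < 3.421 ≤ a1+…+a3=3.836 → R3 fires; P=4 A=2 B=8 S=4
Draw 9: a1=1.224, a2=1.388, a3=1.012, a4=0.360, a0=3.984; τ=−ln(0.4407)/3.984=0.206 → t=2.396 > T=2.38: stop.
Read off S at T=2.38: 4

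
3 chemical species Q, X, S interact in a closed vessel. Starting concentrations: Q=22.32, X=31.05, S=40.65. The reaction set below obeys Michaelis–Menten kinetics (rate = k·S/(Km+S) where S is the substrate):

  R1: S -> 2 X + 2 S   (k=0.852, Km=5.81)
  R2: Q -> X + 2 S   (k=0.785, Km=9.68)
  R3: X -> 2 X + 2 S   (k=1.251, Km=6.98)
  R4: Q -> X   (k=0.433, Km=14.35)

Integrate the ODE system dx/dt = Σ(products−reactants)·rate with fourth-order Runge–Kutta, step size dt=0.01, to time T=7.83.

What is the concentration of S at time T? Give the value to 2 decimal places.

S at T = 71.71

RK4 with dt=0.01: 783 steps to T=7.83. Trajectory (selected grid times):
t=0.00: Q=22.32 X=31.05 S=40.65
t=0.87: Q=21.62 X=33.95 S=44.04
t=1.74: Q=20.92 X=36.87 S=47.46
t=2.61: Q=20.24 X=39.80 S=50.89
t=3.48: Q=19.56 X=42.75 S=54.34
t=4.35: Q=18.89 X=45.70 S=57.80
t=5.22: Q=18.23 X=48.66 S=61.27
t=6.09: Q=17.58 X=51.63 S=64.74
t=6.96: Q=16.93 X=54.59 S=68.22
t=7.83: Q=16.30 X=57.56 S=71.71
Read off S at T=7.83: 71.71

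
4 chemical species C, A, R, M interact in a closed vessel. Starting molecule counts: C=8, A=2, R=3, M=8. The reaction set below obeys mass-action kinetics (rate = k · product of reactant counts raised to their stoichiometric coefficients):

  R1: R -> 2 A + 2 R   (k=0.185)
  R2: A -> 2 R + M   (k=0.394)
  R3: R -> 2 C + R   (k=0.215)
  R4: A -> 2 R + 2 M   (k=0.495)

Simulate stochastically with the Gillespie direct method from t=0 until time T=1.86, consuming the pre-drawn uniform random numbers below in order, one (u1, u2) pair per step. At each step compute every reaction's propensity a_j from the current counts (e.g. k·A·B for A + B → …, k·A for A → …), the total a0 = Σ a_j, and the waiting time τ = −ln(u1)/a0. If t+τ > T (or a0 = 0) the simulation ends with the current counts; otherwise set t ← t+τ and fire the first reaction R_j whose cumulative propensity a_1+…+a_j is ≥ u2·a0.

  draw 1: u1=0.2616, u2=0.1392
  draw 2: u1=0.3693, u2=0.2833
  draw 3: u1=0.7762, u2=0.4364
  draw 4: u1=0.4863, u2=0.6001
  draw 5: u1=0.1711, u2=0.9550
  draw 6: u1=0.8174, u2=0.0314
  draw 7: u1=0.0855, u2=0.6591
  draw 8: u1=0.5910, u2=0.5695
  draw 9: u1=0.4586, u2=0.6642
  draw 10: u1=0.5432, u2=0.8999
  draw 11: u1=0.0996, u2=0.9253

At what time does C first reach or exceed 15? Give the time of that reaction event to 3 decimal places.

t=0.000: C=8 A=2 R=3 M=8
Draw 1: a1=0.555, a2=0.788, a3=0.645, a4=0.990, a0=2.978; τ=−ln(0.2616)/2.978=0.450 → t=0.450; u2·a0=0.1392·2.978=0.415 ≤ a1=0.555 → R1 fires; C=8 A=4 R=4 M=8
Draw 2: a1=0.740, a2=1.576, a3=0.860, a4=1.980, a0=5.156; τ=−ln(0.3693)/5.156=0.193 → t=0.643; u2·a0=0.2833·5.156=1.461; a1=0.740 < 1.461 ≤ a1+a2=2.316 → R2 fires; C=8 A=3 R=6 M=9
Draw 3: a1=1.110, a2=1.182, a3=1.290, a4=1.485, a0=5.067; τ=−ln(0.7762)/5.067=0.050 → t=0.693; u2·a0=0.4364·5.067=2.211; a1=1.110 < 2.211 ≤ a1+a2=2.292 → R2 fires; C=8 A=2 R=8 M=10
Draw 4: a1=1.480, a2=0.788, a3=1.720, a4=0.990, a0=4.978; τ=−ln(0.4863)/4.978=0.145 → t=0.838; u2·a0=0.6001·4.978=2.987; a1+a2=2.268 < 2.987 ≤ a1+…+a3=3.988 → R3 fires; C=10 A=2 R=8 M=10
Draw 5: a1=1.480, a2=0.788, a3=1.720, a4=0.990, a0=4.978; τ=−ln(0.1711)/4.978=0.355 → t=1.193; u2·a0=0.9550·4.978=4.754; a1+…+a3=3.988 < 4.754 ≤ a1+…+a4=4.978 → R4 fires; C=10 A=1 R=10 M=12
Draw 6: a1=1.850, a2=0.394, a3=2.150, a4=0.495, a0=4.889; τ=−ln(0.8174)/4.889=0.041 → t=1.234; u2·a0=0.0314·4.889=0.154 ≤ a1=1.850 → R1 fires; C=10 A=3 R=11 M=12
Draw 7: a1=2.035, a2=1.182, a3=2.365, a4=1.485, a0=7.067; τ=−ln(0.0855)/7.067=0.348 → t=1.582; u2·a0=0.6591·7.067=4.658; a1+a2=3.217 < 4.658 ≤ a1+…+a3=5.582 → R3 fires; C=12 A=3 R=11 M=12
Draw 8: a1=2.035, a2=1.182, a3=2.365, a4=1.485, a0=7.067; τ=−ln(0.5910)/7.067=0.074 → t=1.657; u2·a0=0.5695·7.067=4.025; a1+a2=3.217 < 4.025 ≤ a1+…+a3=5.582 → R3 fires; C=14 A=3 R=11 M=12
Draw 9: a1=2.035, a2=1.182, a3=2.365, a4=1.485, a0=7.067; τ=−ln(0.4586)/7.067=0.110 → t=1.767; u2·a0=0.6642·7.067=4.694; a1+a2=3.217 < 4.694 ≤ a1+…+a3=5.582 → R3 fires; C=16 A=3 R=11 M=12
Draw 10: a1=2.035, a2=1.182, a3=2.365, a4=1.485, a0=7.067; τ=−ln(0.5432)/7.067=0.086 → t=1.853; u2·a0=0.8999·7.067=6.360; a1+…+a3=5.582 < 6.360 ≤ a1+…+a4=7.067 → R4 fires; C=16 A=2 R=13 M=14
Draw 11: a1=2.405, a2=0.788, a3=2.795, a4=0.990, a0=6.978; τ=−ln(0.0996)/6.978=0.331 → t=2.184 > T=1.86: stop.
C first becomes ≥ 15 when it reaches 16 at the event at t=1.767.

Threshold first reached at t = 1.767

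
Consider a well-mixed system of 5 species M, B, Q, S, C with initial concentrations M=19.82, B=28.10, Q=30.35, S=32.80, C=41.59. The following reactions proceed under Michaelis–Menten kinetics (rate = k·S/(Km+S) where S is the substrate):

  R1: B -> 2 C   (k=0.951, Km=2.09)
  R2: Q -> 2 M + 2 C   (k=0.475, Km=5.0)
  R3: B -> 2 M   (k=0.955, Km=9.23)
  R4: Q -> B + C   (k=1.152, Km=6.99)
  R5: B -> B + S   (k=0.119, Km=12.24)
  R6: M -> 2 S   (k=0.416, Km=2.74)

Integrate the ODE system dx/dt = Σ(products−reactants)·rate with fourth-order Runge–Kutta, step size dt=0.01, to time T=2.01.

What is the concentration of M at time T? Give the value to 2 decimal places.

RK4 with dt=0.01: 201 steps to T=2.01. Trajectory (selected grid times):
t=0.00: M=19.82 B=28.10 Q=30.35 S=32.80 C=41.59
t=0.22: M=20.23 B=27.95 Q=30.05 S=32.98 C=42.36
t=0.45: M=20.67 B=27.80 Q=29.75 S=33.17 C=43.17
t=0.67: M=21.08 B=27.65 Q=29.45 S=33.35 C=43.95
t=0.89: M=21.49 B=27.50 Q=29.16 S=33.53 C=44.72
t=1.12: M=21.92 B=27.35 Q=28.85 S=33.72 C=45.52
t=1.34: M=22.33 B=27.20 Q=28.56 S=33.90 C=46.30
t=1.56: M=22.74 B=27.06 Q=28.27 S=34.08 C=47.06
t=1.79: M=23.17 B=26.90 Q=27.96 S=34.27 C=47.87
t=2.01: M=23.58 B=26.75 Q=27.67 S=34.45 C=48.64
Read off M at T=2.01: 23.58

M at T = 23.58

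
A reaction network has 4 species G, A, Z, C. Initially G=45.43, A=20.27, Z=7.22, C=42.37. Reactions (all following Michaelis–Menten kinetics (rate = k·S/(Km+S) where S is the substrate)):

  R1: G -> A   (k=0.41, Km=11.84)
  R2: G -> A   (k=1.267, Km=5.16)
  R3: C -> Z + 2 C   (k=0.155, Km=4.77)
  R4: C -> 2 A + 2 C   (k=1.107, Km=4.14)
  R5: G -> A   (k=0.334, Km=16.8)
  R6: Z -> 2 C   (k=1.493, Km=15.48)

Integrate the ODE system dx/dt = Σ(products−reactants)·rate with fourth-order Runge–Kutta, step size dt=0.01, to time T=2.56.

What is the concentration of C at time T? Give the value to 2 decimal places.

RK4 with dt=0.01: 256 steps to T=2.56. Trajectory (selected grid times):
t=0.00: G=45.43 A=20.27 Z=7.22 C=42.37
t=0.28: G=44.95 A=21.31 Z=7.13 C=42.96
t=0.57: G=44.46 A=22.39 Z=7.03 C=43.56
t=0.85: G=43.98 A=23.43 Z=6.94 C=44.14
t=1.14: G=43.49 A=24.51 Z=6.85 C=44.74
t=1.42: G=43.02 A=25.56 Z=6.76 C=45.32
t=1.71: G=42.53 A=26.64 Z=6.67 C=45.92
t=1.99: G=42.05 A=27.68 Z=6.58 C=46.49
t=2.28: G=41.56 A=28.76 Z=6.50 C=47.09
t=2.56: G=41.09 A=29.80 Z=6.41 C=47.66
Read off C at T=2.56: 47.66

C at T = 47.66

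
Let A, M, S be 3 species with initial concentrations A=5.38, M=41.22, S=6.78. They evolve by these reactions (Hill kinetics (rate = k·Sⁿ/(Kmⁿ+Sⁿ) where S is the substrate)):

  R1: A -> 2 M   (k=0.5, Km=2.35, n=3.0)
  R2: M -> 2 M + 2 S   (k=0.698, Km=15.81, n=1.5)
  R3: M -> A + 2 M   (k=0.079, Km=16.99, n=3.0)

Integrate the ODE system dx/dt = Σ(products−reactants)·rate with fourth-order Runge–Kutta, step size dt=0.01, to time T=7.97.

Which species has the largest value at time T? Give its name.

RK4 with dt=0.01: 797 steps to T=7.97. Trajectory (selected grid times):
t=0.00: A=5.38 M=41.22 S=6.78
t=0.89: A=5.04 M=42.61 S=7.79
t=1.77: A=4.71 M=43.97 S=8.80
t=2.66: A=4.38 M=45.33 S=9.82
t=3.54: A=4.07 M=46.65 S=10.84
t=4.43: A=3.78 M=47.98 S=11.88
t=5.31: A=3.50 M=49.25 S=12.92
t=6.20: A=3.23 M=50.51 S=13.98
t=7.08: A=2.99 M=51.72 S=15.02
t=7.97: A=2.77 M=52.89 S=16.09
At T=7.97: A=2.77 M=52.89 S=16.09; the largest is M.

Dominant species at T: M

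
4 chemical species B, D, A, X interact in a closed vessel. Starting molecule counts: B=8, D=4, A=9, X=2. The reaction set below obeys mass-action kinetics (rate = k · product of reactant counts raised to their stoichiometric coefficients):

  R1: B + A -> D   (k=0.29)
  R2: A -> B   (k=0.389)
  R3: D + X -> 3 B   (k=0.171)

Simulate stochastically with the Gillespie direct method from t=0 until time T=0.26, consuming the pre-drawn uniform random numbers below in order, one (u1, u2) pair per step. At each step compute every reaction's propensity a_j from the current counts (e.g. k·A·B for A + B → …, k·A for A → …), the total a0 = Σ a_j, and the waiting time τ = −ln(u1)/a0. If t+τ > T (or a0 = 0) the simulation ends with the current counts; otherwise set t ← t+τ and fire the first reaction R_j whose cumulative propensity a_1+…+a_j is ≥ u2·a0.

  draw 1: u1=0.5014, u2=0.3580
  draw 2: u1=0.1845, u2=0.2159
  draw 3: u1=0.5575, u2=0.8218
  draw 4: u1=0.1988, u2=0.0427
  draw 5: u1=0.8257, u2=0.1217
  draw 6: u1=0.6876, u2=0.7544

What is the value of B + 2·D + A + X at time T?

Value at T = 27

Check how each reaction changes W = B + 2·D + A + X (weight of products minus weight of reactants):
R1: B + A -> D: (2·1) − (1·1 + 1·1) = 2 − 2 = 0
R2: A -> B: (1·1) − (1·1) = 1 − 1 = 0
R3: D + X -> 3 B: (1·3) − (2·1 + 1·1) = 3 − 3 = 0
Every reaction leaves W unchanged, so W is conserved and no simulation is needed: W(T) = W(0) = 8 + 2·4 + 9 + 2 = 27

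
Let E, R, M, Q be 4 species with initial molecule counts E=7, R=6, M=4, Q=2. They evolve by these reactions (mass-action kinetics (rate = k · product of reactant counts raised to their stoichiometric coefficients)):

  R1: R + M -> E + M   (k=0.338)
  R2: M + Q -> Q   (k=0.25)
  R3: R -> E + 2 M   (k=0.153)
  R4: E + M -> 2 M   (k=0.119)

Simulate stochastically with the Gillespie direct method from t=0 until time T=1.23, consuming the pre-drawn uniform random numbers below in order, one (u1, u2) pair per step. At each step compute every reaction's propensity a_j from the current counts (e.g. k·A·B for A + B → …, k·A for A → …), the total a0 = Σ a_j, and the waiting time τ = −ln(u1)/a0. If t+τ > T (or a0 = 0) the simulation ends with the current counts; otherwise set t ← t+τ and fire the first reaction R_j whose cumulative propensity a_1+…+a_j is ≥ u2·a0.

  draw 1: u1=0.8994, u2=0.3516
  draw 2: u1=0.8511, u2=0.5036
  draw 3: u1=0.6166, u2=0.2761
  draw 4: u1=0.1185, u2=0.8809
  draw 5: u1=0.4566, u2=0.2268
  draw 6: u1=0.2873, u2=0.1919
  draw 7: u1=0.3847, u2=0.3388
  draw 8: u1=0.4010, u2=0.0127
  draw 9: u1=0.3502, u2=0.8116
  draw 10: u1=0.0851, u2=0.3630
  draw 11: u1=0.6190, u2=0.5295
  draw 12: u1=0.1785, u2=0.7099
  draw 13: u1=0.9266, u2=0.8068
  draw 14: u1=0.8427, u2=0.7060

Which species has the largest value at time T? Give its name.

t=0.000: E=7 R=6 M=4 Q=2
Draw 1: a1=8.112, a2=2.000, a3=0.918, a4=3.332, a0=14.362; τ=−ln(0.8994)/14.362=0.007 → t=0.007; u2·a0=0.3516·14.362=5.050 ≤ a1=8.112 → R1 fires; E=8 R=5 M=4 Q=2
Draw 2: a1=6.760, a2=2.000, a3=0.765, a4=3.808, a0=13.333; τ=−ln(0.8511)/13.333=0.012 → t=0.019; u2·a0=0.5036·13.333=6.714 ≤ a1=6.760 → R1 fires; E=9 R=4 M=4 Q=2
Draw 3: a1=5.408, a2=2.000, a3=0.612, a4=4.284, a0=12.304; τ=−ln(0.6166)/12.304=0.039 → t=0.059; u2·a0=0.2761·12.304=3.397 ≤ a1=5.408 → R1 fires; E=10 R=3 M=4 Q=2
Draw 4: a1=4.056, a2=2.000, a3=0.459, a4=4.760, a0=11.275; τ=−ln(0.1185)/11.275=0.189 → t=0.248; u2·a0=0.8809·11.275=9.932; a1+…+a3=6.515 < 9.932 ≤ a1+…+a4=11.275 → R4 fires; E=9 R=3 M=5 Q=2
Draw 5: a1=5.070, a2=2.500, a3=0.459, a4=5.355, a0=13.384; τ=−ln(0.4566)/13.384=0.059 → t=0.307; u2·a0=0.2268·13.384=3.035 ≤ a1=5.070 → R1 fires; E=10 R=2 M=5 Q=2
Draw 6: a1=3.380, a2=2.500, a3=0.306, a4=5.950, a0=12.136; τ=−ln(0.2873)/12.136=0.103 → t=0.409; u2·a0=0.1919·12.136=2.329 ≤ a1=3.380 → R1 fires; E=11 R=1 M=5 Q=2
Draw 7: a1=1.690, a2=2.500, a3=0.153, a4=6.545, a0=10.888; τ=−ln(0.3847)/10.888=0.088 → t=0.497; u2·a0=0.3388·10.888=3.689; a1=1.690 < 3.689 ≤ a1+a2=4.190 → R2 fires; E=11 R=1 M=4 Q=2
Draw 8: a1=1.352, a2=2.000, a3=0.153, a4=5.236, a0=8.741; τ=−ln(0.4010)/8.741=0.105 → t=0.602; u2·a0=0.0127·8.741=0.111 ≤ a1=1.352 → R1 fires; E=12 R=0 M=4 Q=2
Draw 9: a1=0.000, a2=2.000, a3=0.000, a4=5.712, a0=7.712; τ=−ln(0.3502)/7.712=0.136 → t=0.738; u2·a0=0.8116·7.712=6.259; a1+…+a3=2.000 < 6.259 ≤ a1+…+a4=7.712 → R4 fires; E=11 R=0 M=5 Q=2
Draw 10: a1=0.000, a2=2.500, a3=0.000, a4=6.545, a0=9.045; τ=−ln(0.0851)/9.045=0.272 → t=1.010; u2·a0=0.3630·9.045=3.283; a1+…+a3=2.500 < 3.283 ≤ a1+…+a4=9.045 → R4 fires; E=10 R=0 M=6 Q=2
Draw 11: a1=0.000, a2=3.000, a3=0.000, a4=7.140, a0=10.140; τ=−ln(0.6190)/10.140=0.047 → t=1.057; u2·a0=0.5295·10.140=5.369; a1+…+a3=3.000 < 5.369 ≤ a1+…+a4=10.140 → R4 fires; E=9 R=0 M=7 Q=2
Draw 12: a1=0.000, a2=3.500, a3=0.000, a4=7.497, a0=10.997; τ=−ln(0.1785)/10.997=0.157 → t=1.214; u2·a0=0.7099·10.997=7.807; a1+…+a3=3.500 < 7.807 ≤ a1+…+a4=10.997 → R4 fires; E=8 R=0 M=8 Q=2
Draw 13: a1=0.000, a2=4.000, a3=0.000, a4=7.616, a0=11.616; τ=−ln(0.9266)/11.616=0.007 → t=1.221; u2·a0=0.8068·11.616=9.372; a1+…+a3=4.000 < 9.372 ≤ a1+…+a4=11.616 → R4 fires; E=7 R=0 M=9 Q=2
Draw 14: a1=0.000, a2=4.500, a3=0.000, a4=7.497, a0=11.997; τ=−ln(0.8427)/11.997=0.014 → t=1.235 > T=1.23: stop.
At T=1.23: E=7 R=0 M=9 Q=2; the largest is M.

Dominant species at T: M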